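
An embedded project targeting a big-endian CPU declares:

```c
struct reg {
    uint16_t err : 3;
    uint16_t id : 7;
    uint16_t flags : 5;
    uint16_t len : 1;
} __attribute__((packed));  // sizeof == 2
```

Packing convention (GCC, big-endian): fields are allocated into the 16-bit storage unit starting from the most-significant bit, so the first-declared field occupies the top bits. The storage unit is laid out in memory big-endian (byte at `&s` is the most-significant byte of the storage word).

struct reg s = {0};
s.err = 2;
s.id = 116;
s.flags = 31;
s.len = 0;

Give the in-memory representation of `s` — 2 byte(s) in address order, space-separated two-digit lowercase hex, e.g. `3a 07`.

5d 3e

err:3 = 2 → 0x2 << 13 → word 0x4000
id:7 = 116 → 0x74 << 6 → word 0x5d00
flags:5 = 31 → 0x1f << 1 → word 0x5d3e
len:1 = 0 → 0x0 << 0 → word 0x5d3e
word = 0x5d3e → big-endian bytes:
  [0]=0x5d  [1]=0x3e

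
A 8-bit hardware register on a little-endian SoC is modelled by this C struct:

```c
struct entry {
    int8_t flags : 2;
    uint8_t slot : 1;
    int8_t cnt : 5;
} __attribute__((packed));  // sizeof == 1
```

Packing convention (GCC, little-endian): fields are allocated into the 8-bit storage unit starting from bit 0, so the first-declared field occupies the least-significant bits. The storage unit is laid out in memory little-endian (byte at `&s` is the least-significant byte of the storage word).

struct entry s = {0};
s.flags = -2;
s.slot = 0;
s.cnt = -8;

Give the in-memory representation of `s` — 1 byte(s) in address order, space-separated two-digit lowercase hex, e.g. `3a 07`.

flags (2b) val=-2 bits=0x2 at bit 0: 0x02
slot (1b) val=0 bits=0x0 at bit 2: 0x02
cnt (5b) val=-8 bits=0x18 at bit 3: 0xc2
word = 0xc2 → little-endian bytes:
  [0]=0xc2

c2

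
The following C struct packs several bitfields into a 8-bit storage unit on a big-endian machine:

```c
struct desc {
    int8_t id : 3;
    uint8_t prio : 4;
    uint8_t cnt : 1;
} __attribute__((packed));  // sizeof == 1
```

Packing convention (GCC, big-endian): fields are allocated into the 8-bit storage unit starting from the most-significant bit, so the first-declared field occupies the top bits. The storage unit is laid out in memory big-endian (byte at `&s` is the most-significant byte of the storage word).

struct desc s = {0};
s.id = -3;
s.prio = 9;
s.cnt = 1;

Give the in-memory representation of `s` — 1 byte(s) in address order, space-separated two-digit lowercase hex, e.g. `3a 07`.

b3

id (3b) val=-3 bits=0x5 at bit 5: 0xa0
prio (4b) val=9 bits=0x9 at bit 1: 0xb2
cnt (1b) val=1 bits=0x1 at bit 0: 0xb3
word = 0xb3 → big-endian bytes:
  [0]=0xb3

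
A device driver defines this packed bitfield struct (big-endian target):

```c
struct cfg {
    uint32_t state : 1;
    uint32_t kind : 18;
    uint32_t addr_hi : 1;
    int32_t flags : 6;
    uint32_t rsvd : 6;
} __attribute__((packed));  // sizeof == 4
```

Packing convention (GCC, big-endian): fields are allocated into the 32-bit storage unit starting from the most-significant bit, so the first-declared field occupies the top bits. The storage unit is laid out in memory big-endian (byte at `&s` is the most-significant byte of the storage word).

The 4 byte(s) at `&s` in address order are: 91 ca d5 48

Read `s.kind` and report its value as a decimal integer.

36438

[0]=0x91 [1]=0xca [2]=0xd5 [3]=0x48 (big-endian) → word 0x91cad548
state:1 @ bit 31 → (0x91cad548>>31)&0x1 = 0x1
kind:18 @ bit 13 → (0x91cad548>>13)&0x3ffff = 0x8e56  ←
addr_hi:1 @ bit 12 → (0x91cad548>>12)&0x1 = 0x1
flags:6 @ bit 6 → (0x91cad548>>6)&0x3f = 0x15
rsvd:6 @ bit 0 → (0x91cad548>>0)&0x3f = 0x8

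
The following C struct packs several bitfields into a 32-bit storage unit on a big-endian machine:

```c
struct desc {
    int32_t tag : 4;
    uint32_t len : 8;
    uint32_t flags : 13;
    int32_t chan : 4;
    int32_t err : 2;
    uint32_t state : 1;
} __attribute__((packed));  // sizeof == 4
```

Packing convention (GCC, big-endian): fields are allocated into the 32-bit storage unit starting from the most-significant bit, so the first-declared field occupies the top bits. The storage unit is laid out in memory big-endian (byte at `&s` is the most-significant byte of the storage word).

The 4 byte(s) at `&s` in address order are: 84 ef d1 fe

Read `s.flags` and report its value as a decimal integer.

[0]=0x84 [1]=0xef [2]=0xd1 [3]=0xfe (big-endian) → word 0x84efd1fe
tag [28+:4] = (word>>28) & 0xf = 8
len [20+:8] = (word>>20) & 0xff = 78
flags [7+:13] = (word>>7) & 0x1fff = 8099  ←
chan [3+:4] = (word>>3) & 0xf = 15
err [1+:2] = (word>>1) & 0x3 = 3
state [0+:1] = (word>>0) & 0x1 = 0

8099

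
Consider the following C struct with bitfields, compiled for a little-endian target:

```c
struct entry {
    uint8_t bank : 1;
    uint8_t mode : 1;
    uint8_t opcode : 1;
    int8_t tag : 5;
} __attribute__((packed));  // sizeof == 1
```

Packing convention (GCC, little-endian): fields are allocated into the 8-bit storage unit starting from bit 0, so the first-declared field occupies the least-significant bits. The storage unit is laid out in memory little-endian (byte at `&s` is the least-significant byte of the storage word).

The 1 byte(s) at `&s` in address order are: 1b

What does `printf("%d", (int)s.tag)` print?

[0]=0x1b (little-endian) → word 0x1b
bank:1 @ bit 0 → (0x1b>>0)&0x1 = 0x1
mode:1 @ bit 1 → (0x1b>>1)&0x1 = 0x1
opcode:1 @ bit 2 → (0x1b>>2)&0x1 = 0x0
tag:5 @ bit 3 → (0x1b>>3)&0x1f = 0x3  ←
tag signed 5b, MSB=0: value = 3

3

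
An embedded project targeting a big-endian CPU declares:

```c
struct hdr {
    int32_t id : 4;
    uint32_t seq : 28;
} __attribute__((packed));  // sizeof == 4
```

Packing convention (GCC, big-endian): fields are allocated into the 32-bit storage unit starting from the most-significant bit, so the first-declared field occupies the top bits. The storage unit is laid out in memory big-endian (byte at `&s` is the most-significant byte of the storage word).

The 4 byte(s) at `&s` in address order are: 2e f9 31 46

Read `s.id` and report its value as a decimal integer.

2

[0]=0x2e [1]=0xf9 [2]=0x31 [3]=0x46 (big-endian) → word 0x2ef93146
id [28+:4] = (word>>28) & 0xf = 2  ←
seq [0+:28] = (word>>0) & 0xfffffff = 251212102
id signed 4b, MSB=0: value = 2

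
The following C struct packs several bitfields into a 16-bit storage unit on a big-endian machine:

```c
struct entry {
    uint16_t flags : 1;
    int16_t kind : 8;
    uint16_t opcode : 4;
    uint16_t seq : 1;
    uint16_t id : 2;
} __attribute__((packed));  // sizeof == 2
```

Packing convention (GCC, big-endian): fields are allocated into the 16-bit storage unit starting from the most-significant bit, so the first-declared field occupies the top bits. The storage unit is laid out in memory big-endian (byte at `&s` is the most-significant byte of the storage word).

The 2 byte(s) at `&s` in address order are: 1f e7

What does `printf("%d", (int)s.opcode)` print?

[0]=0x1f [1]=0xe7 (big-endian) → word 0x1fe7
flags:1 @ bit 15 → (0x1fe7>>15)&0x1 = 0x0
kind:8 @ bit 7 → (0x1fe7>>7)&0xff = 0x3f
opcode:4 @ bit 3 → (0x1fe7>>3)&0xf = 0xc  ←
seq:1 @ bit 2 → (0x1fe7>>2)&0x1 = 0x1
id:2 @ bit 0 → (0x1fe7>>0)&0x3 = 0x3

12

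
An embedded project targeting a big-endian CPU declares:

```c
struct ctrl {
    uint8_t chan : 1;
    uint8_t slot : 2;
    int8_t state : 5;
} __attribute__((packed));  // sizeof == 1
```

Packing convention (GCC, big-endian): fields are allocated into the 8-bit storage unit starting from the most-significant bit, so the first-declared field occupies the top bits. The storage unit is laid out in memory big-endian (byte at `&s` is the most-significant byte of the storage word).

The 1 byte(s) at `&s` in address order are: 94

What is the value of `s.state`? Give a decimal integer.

[0]=0x94 (big-endian) → word 0x94
chan [7+:1] = (word>>7) & 0x1 = 1
slot [5+:2] = (word>>5) & 0x3 = 0
state [0+:5] = (word>>0) & 0x1f = 20  ←
state signed 5b, MSB=1: 20 - 32 = -12

-12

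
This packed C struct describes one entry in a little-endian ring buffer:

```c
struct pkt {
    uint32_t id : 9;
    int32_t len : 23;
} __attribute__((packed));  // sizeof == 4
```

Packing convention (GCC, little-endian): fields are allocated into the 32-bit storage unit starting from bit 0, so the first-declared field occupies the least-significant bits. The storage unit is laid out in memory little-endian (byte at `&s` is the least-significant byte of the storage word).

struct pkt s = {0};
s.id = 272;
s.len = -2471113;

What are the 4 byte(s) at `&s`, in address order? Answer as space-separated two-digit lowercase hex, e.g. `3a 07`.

10 6f 96 b4

id:9 = 272 → 0x110 << 0 → word 0x00000110
len:23 = -2471113 → 0x5a4b37 << 9 → word 0xb4966f10
word = 0xb4966f10 → little-endian bytes:
  [0]=0x10  [1]=0x6f  [2]=0x96  [3]=0xb4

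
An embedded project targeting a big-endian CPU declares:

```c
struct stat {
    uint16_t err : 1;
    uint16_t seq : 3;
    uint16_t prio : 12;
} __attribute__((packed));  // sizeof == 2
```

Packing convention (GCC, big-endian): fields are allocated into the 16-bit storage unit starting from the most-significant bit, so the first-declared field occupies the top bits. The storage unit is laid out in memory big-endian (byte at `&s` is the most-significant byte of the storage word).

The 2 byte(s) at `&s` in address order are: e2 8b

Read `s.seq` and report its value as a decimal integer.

[0]=0xe2 [1]=0x8b (big-endian) → word 0xe28b
err:1 @ bit 15 → (0xe28b>>15)&0x1 = 0x1
seq:3 @ bit 12 → (0xe28b>>12)&0x7 = 0x6  ←
prio:12 @ bit 0 → (0xe28b>>0)&0xfff = 0x28b

6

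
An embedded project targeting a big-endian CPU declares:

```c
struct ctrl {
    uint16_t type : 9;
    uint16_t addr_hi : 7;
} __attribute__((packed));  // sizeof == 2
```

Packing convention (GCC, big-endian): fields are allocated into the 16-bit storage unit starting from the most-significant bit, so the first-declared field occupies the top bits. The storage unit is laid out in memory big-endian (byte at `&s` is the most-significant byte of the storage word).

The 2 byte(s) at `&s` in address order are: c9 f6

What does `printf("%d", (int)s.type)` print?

403

[0]=0xc9 [1]=0xf6 (big-endian) → word 0xc9f6
type [7+:9] = (word>>7) & 0x1ff = 403  ←
addr_hi [0+:7] = (word>>0) & 0x7f = 118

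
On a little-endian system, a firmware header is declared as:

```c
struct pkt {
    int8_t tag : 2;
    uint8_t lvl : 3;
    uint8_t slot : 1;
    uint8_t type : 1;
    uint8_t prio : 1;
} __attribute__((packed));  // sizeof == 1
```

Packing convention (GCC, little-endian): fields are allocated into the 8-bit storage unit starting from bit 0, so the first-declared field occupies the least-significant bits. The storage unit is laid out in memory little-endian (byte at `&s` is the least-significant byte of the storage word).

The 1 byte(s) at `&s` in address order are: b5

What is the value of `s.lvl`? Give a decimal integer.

[0]=0xb5 (little-endian) → word 0xb5
tag [0+:2] = (word>>0) & 0x3 = 1
lvl [2+:3] = (word>>2) & 0x7 = 5  ←
slot [5+:1] = (word>>5) & 0x1 = 1
type [6+:1] = (word>>6) & 0x1 = 0
prio [7+:1] = (word>>7) & 0x1 = 1

5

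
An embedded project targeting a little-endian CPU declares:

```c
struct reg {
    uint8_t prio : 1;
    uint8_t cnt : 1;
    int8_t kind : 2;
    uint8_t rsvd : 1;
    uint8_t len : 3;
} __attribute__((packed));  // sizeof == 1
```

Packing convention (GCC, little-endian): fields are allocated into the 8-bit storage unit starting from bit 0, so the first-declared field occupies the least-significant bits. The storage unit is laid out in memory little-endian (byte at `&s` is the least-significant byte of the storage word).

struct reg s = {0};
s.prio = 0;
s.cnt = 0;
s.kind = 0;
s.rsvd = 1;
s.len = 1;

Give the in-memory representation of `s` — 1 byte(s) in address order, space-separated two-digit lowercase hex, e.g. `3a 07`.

[0+:1] prio=0 & 0x1 = 0x0; word=0x00
[1+:1] cnt=0 & 0x1 = 0x0; word=0x00
[2+:2] kind=0 & 0x3 = 0x0; word=0x00
[4+:1] rsvd=1 & 0x1 = 0x1; word=0x10
[5+:3] len=1 & 0x7 = 0x1; word=0x30
word = 0x30 → little-endian bytes:
  [0]=0x30

30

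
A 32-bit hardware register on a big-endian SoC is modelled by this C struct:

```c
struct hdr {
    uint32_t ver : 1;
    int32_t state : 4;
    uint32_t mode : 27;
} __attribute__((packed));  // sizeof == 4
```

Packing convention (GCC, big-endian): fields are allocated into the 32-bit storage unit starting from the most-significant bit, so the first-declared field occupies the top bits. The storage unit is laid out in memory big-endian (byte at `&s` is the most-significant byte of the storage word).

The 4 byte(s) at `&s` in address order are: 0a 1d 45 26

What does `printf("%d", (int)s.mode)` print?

35472678

[0]=0x0a [1]=0x1d [2]=0x45 [3]=0x26 (big-endian) → word 0x0a1d4526
ver [31+:1] = (word>>31) & 0x1 = 0
state [27+:4] = (word>>27) & 0xf = 1
mode [0+:27] = (word>>0) & 0x7ffffff = 35472678  ←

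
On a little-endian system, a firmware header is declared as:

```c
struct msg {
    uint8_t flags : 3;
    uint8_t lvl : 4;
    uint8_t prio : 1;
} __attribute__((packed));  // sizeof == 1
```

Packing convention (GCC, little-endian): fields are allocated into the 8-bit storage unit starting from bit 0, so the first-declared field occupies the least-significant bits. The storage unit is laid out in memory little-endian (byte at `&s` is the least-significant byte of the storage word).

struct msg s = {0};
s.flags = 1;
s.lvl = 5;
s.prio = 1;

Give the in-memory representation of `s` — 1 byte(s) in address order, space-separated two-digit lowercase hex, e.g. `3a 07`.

a9

flags (3b) val=1 bits=0x1 at bit 0: 0x01
lvl (4b) val=5 bits=0x5 at bit 3: 0x29
prio (1b) val=1 bits=0x1 at bit 7: 0xa9
word = 0xa9 → little-endian bytes:
  [0]=0xa9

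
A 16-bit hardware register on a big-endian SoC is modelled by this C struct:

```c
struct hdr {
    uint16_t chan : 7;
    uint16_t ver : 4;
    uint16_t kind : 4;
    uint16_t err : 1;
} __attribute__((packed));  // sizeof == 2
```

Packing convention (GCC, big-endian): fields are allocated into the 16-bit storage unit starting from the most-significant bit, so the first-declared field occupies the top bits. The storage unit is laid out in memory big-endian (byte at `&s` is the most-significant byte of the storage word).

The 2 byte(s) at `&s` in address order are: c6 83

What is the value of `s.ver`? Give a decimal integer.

4

[0]=0xc6 [1]=0x83 (big-endian) → word 0xc683
chan:7 @ bit 9 → (0xc683>>9)&0x7f = 0x63
ver:4 @ bit 5 → (0xc683>>5)&0xf = 0x4  ←
kind:4 @ bit 1 → (0xc683>>1)&0xf = 0x1
err:1 @ bit 0 → (0xc683>>0)&0x1 = 0x1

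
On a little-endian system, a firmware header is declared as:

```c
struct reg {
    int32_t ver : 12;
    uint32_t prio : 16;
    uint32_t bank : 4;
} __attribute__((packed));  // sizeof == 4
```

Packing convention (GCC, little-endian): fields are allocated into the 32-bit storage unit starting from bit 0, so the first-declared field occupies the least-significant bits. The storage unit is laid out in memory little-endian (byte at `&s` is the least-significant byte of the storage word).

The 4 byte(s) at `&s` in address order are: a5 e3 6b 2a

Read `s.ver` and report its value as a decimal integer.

933

[0]=0xa5 [1]=0xe3 [2]=0x6b [3]=0x2a (little-endian) → word 0x2a6be3a5
ver:12 @ bit 0 → (0x2a6be3a5>>0)&0xfff = 0x3a5  ←
prio:16 @ bit 12 → (0x2a6be3a5>>12)&0xffff = 0xa6be
bank:4 @ bit 28 → (0x2a6be3a5>>28)&0xf = 0x2
ver signed 12b, MSB=0: value = 933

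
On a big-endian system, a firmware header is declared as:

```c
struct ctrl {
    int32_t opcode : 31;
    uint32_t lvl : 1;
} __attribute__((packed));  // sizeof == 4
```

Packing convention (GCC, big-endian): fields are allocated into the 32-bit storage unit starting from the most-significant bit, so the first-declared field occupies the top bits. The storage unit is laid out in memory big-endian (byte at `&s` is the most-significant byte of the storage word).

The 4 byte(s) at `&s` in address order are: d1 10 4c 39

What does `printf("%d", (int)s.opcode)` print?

[0]=0xd1 [1]=0x10 [2]=0x4c [3]=0x39 (big-endian) → word 0xd1104c39
opcode [1+:31] = (word>>1) & 0x7fffffff = 1753753116  ←
lvl [0+:1] = (word>>0) & 0x1 = 1
opcode signed 31b, MSB=1: 1753753116 - 2147483648 = -393730532

-393730532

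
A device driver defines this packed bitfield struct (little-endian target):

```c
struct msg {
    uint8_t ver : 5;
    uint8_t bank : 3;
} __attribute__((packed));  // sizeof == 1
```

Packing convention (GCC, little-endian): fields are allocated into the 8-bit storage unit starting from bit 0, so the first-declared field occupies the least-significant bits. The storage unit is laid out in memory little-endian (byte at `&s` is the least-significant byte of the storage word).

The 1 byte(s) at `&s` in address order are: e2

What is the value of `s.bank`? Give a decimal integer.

7

[0]=0xe2 (little-endian) → word 0xe2
ver [0+:5] = (word>>0) & 0x1f = 2
bank [5+:3] = (word>>5) & 0x7 = 7  ←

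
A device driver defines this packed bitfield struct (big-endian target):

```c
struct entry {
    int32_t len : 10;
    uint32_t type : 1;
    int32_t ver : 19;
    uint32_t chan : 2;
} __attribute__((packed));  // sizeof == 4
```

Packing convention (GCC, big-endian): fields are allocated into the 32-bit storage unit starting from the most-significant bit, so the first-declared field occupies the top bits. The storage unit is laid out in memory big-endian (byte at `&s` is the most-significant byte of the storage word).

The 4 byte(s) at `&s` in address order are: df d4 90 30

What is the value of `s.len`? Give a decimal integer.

[0]=0xdf [1]=0xd4 [2]=0x90 [3]=0x30 (big-endian) → word 0xdfd49030
len [22+:10] = (word>>22) & 0x3ff = 895  ←
type [21+:1] = (word>>21) & 0x1 = 0
ver [2+:19] = (word>>2) & 0x7ffff = 336908
chan [0+:2] = (word>>0) & 0x3 = 0
len signed 10b, MSB=1: 895 - 1024 = -129

-129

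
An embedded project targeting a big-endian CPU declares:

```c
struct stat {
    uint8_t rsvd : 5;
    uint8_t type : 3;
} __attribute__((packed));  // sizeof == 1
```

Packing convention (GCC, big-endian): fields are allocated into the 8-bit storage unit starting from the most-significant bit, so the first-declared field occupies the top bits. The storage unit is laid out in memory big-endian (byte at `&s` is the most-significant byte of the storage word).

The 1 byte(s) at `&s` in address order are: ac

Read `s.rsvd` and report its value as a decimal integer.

21

[0]=0xac (big-endian) → word 0xac
rsvd:5 @ bit 3 → (0xac>>3)&0x1f = 0x15  ←
type:3 @ bit 0 → (0xac>>0)&0x7 = 0x4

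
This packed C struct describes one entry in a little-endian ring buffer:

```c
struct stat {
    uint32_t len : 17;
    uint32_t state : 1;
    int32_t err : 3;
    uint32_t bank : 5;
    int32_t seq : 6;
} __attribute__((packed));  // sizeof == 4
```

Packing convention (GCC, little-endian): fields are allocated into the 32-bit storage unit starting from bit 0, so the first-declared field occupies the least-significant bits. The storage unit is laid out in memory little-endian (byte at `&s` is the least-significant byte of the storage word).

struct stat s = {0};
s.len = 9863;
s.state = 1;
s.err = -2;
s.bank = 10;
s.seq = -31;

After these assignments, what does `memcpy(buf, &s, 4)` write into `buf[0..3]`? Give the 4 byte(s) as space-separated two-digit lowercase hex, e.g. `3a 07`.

87 26 5a 85

[0+:17] len=9863 & 0x1ffff = 0x2687; word=0x00002687
[17+:1] state=1 & 0x1 = 0x1; word=0x00022687
[18+:3] err=-2 & 0x7 = 0x6; word=0x001a2687
[21+:5] bank=10 & 0x1f = 0xa; word=0x015a2687
[26+:6] seq=-31 & 0x3f = 0x21; word=0x855a2687
word = 0x855a2687 → little-endian bytes:
  [0]=0x87  [1]=0x26  [2]=0x5a  [3]=0x85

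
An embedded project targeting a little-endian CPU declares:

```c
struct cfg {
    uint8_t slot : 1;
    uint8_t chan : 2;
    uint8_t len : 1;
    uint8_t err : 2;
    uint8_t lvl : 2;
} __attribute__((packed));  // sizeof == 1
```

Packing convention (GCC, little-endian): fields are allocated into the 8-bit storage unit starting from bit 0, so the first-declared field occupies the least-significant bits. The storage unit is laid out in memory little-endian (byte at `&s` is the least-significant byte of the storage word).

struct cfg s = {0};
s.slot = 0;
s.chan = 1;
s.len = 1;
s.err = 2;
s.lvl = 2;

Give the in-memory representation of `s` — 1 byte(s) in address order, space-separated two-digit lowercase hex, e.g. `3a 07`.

[0+:1] slot=0 & 0x1 = 0x0; word=0x00
[1+:2] chan=1 & 0x3 = 0x1; word=0x02
[3+:1] len=1 & 0x1 = 0x1; word=0x0a
[4+:2] err=2 & 0x3 = 0x2; word=0x2a
[6+:2] lvl=2 & 0x3 = 0x2; word=0xaa
word = 0xaa → little-endian bytes:
  [0]=0xaa

aa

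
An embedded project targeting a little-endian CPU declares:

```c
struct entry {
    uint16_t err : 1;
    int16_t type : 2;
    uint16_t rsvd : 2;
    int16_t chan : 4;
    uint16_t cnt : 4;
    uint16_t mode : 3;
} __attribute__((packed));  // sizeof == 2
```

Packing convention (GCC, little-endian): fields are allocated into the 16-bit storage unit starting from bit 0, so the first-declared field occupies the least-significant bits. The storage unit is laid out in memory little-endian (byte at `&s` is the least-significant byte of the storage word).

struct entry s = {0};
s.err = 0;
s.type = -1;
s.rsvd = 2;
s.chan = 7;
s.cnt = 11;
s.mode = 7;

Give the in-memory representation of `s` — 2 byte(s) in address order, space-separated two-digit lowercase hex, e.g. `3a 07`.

err:1 = 0 → 0x0 << 0 → word 0x0000
type:2 = -1 → 0x3 << 1 → word 0x0006
rsvd:2 = 2 → 0x2 << 3 → word 0x0016
chan:4 = 7 → 0x7 << 5 → word 0x00f6
cnt:4 = 11 → 0xb << 9 → word 0x16f6
mode:3 = 7 → 0x7 << 13 → word 0xf6f6
word = 0xf6f6 → little-endian bytes:
  [0]=0xf6  [1]=0xf6

f6 f6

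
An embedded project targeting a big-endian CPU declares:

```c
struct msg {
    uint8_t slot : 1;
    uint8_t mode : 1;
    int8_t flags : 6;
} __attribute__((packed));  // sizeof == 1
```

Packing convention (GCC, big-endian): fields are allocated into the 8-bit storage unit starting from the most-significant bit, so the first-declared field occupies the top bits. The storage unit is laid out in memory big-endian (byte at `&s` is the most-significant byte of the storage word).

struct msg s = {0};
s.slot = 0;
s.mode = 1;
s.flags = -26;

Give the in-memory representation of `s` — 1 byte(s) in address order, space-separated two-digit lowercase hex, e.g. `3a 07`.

slot (1b) val=0 bits=0x0 at bit 7: 0x00
mode (1b) val=1 bits=0x1 at bit 6: 0x40
flags (6b) val=-26 bits=0x26 at bit 0: 0x66
word = 0x66 → big-endian bytes:
  [0]=0x66

66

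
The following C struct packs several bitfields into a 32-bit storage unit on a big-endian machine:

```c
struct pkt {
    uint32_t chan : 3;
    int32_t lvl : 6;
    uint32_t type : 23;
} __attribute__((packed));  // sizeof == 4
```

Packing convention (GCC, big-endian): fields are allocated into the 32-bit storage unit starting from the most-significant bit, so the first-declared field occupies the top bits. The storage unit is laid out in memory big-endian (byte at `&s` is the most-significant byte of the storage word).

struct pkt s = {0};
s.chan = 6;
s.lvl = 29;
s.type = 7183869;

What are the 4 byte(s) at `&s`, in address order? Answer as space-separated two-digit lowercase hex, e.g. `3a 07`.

ce ed 9d fd

chan:3 = 6 → 0x6 << 29 → word 0xc0000000
lvl:6 = 29 → 0x1d << 23 → word 0xce800000
type:23 = 7183869 → 0x6d9dfd << 0 → word 0xceed9dfd
word = 0xceed9dfd → big-endian bytes:
  [0]=0xce  [1]=0xed  [2]=0x9d  [3]=0xfd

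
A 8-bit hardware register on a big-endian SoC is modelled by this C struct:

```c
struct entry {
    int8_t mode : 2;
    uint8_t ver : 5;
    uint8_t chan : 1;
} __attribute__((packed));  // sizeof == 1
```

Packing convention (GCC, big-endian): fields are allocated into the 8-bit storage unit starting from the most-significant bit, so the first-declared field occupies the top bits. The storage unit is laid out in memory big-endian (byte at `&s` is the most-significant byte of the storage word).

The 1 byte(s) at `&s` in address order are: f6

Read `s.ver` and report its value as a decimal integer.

[0]=0xf6 (big-endian) → word 0xf6
mode [6+:2] = (word>>6) & 0x3 = 3
ver [1+:5] = (word>>1) & 0x1f = 27  ←
chan [0+:1] = (word>>0) & 0x1 = 0

27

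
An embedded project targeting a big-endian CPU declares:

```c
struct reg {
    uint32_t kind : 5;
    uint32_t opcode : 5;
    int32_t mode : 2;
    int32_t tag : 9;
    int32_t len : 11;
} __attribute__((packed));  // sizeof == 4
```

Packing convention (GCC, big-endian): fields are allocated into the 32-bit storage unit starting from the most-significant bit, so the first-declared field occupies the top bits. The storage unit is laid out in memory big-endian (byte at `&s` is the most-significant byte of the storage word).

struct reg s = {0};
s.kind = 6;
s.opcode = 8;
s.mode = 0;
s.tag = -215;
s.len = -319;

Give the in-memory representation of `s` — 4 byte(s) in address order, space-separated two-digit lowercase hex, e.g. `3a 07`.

kind (5b) val=6 bits=0x6 at bit 27: 0x30000000
opcode (5b) val=8 bits=0x8 at bit 22: 0x32000000
mode (2b) val=0 bits=0x0 at bit 20: 0x32000000
tag (9b) val=-215 bits=0x129 at bit 11: 0x32094800
len (11b) val=-319 bits=0x6c1 at bit 0: 0x32094ec1
word = 0x32094ec1 → big-endian bytes:
  [0]=0x32  [1]=0x09  [2]=0x4e  [3]=0xc1

32 09 4e c1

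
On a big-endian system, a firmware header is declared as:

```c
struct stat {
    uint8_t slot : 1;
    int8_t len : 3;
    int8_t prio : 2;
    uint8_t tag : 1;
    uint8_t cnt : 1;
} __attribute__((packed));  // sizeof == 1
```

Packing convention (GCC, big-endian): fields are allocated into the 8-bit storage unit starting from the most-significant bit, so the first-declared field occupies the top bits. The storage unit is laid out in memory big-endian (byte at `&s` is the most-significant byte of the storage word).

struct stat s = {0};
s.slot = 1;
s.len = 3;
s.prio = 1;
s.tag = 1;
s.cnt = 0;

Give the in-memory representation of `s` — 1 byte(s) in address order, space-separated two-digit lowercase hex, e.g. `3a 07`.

b6

slot:1 = 1 → 0x1 << 7 → word 0x80
len:3 = 3 → 0x3 << 4 → word 0xb0
prio:2 = 1 → 0x1 << 2 → word 0xb4
tag:1 = 1 → 0x1 << 1 → word 0xb6
cnt:1 = 0 → 0x0 << 0 → word 0xb6
word = 0xb6 → big-endian bytes:
  [0]=0xb6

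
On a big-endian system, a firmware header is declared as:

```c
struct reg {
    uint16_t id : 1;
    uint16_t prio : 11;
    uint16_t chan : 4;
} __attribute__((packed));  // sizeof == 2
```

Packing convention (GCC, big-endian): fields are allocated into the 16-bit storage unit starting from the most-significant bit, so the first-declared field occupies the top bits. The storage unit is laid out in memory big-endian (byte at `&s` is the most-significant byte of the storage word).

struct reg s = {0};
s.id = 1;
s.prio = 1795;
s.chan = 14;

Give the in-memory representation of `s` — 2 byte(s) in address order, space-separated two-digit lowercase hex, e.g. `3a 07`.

id:1 = 1 → 0x1 << 15 → word 0x8000
prio:11 = 1795 → 0x703 << 4 → word 0xf030
chan:4 = 14 → 0xe << 0 → word 0xf03e
word = 0xf03e → big-endian bytes:
  [0]=0xf0  [1]=0x3e

f0 3e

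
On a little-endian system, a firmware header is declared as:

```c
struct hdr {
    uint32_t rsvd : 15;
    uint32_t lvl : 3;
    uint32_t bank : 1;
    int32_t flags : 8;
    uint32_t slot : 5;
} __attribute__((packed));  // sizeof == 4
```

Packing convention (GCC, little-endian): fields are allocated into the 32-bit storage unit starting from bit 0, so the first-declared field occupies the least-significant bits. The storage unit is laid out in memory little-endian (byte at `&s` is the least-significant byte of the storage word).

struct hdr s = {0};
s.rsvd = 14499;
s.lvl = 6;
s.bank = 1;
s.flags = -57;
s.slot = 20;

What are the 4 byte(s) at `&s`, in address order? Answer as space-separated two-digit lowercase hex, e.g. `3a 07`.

rsvd (15b) val=14499 bits=0x38a3 at bit 0: 0x000038a3
lvl (3b) val=6 bits=0x6 at bit 15: 0x000338a3
bank (1b) val=1 bits=0x1 at bit 18: 0x000738a3
flags (8b) val=-57 bits=0xc7 at bit 19: 0x063f38a3
slot (5b) val=20 bits=0x14 at bit 27: 0xa63f38a3
word = 0xa63f38a3 → little-endian bytes:
  [0]=0xa3  [1]=0x38  [2]=0x3f  [3]=0xa6

a3 38 3f a6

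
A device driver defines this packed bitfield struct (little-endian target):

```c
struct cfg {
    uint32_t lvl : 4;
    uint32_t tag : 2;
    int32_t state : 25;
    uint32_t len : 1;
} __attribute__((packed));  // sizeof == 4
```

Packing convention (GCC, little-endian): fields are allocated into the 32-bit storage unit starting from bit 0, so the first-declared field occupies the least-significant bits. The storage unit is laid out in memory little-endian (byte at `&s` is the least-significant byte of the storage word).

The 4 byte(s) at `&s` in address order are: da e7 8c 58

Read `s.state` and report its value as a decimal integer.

-10341473

[0]=0xda [1]=0xe7 [2]=0x8c [3]=0x58 (little-endian) → word 0x588ce7da
lvl:4 @ bit 0 → (0x588ce7da>>0)&0xf = 0xa
tag:2 @ bit 4 → (0x588ce7da>>4)&0x3 = 0x1
state:25 @ bit 6 → (0x588ce7da>>6)&0x1ffffff = 0x162339f  ←
len:1 @ bit 31 → (0x588ce7da>>31)&0x1 = 0x0
state signed 25b, MSB=1: 23212959 - 33554432 = -10341473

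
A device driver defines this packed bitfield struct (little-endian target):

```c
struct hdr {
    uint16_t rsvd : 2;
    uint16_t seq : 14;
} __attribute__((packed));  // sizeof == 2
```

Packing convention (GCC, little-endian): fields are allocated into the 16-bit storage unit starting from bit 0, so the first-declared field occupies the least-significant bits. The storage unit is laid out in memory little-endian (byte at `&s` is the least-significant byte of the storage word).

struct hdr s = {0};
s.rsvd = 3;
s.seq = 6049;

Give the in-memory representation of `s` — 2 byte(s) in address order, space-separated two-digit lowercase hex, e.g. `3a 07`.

[0+:2] rsvd=3 & 0x3 = 0x3; word=0x0003
[2+:14] seq=6049 & 0x3fff = 0x17a1; word=0x5e87
word = 0x5e87 → little-endian bytes:
  [0]=0x87  [1]=0x5e

87 5e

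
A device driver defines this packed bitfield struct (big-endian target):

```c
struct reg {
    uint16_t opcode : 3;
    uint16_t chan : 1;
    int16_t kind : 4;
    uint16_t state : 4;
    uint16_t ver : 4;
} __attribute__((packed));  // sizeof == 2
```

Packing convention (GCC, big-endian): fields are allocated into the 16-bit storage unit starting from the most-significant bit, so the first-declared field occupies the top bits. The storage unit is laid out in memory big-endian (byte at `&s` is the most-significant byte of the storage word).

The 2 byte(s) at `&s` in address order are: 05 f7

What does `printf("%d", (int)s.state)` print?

15

[0]=0x05 [1]=0xf7 (big-endian) → word 0x05f7
opcode:3 @ bit 13 → (0x05f7>>13)&0x7 = 0x0
chan:1 @ bit 12 → (0x05f7>>12)&0x1 = 0x0
kind:4 @ bit 8 → (0x05f7>>8)&0xf = 0x5
state:4 @ bit 4 → (0x05f7>>4)&0xf = 0xf  ←
ver:4 @ bit 0 → (0x05f7>>0)&0xf = 0x7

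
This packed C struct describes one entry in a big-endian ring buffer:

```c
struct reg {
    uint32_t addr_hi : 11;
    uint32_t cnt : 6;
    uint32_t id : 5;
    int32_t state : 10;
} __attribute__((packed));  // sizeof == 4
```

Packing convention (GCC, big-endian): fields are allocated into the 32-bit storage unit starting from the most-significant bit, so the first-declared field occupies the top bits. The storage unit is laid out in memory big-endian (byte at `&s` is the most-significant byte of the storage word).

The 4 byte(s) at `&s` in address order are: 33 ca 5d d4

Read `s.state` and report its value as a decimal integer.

[0]=0x33 [1]=0xca [2]=0x5d [3]=0xd4 (big-endian) → word 0x33ca5dd4
addr_hi [21+:11] = (word>>21) & 0x7ff = 414
cnt [15+:6] = (word>>15) & 0x3f = 20
id [10+:5] = (word>>10) & 0x1f = 23
state [0+:10] = (word>>0) & 0x3ff = 468  ←
state signed 10b, MSB=0: value = 468

468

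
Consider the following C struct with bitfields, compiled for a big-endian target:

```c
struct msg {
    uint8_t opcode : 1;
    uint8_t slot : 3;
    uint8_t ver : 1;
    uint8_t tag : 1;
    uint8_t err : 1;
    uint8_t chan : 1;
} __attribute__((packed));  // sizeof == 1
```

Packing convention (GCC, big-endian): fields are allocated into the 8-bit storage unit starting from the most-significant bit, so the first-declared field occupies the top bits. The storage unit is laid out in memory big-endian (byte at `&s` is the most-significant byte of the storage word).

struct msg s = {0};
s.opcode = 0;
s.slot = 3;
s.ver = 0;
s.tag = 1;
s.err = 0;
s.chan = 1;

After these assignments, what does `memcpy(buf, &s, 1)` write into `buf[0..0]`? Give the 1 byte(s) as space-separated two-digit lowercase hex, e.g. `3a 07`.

35

opcode (1b) val=0 bits=0x0 at bit 7: 0x00
slot (3b) val=3 bits=0x3 at bit 4: 0x30
ver (1b) val=0 bits=0x0 at bit 3: 0x30
tag (1b) val=1 bits=0x1 at bit 2: 0x34
err (1b) val=0 bits=0x0 at bit 1: 0x34
chan (1b) val=1 bits=0x1 at bit 0: 0x35
word = 0x35 → big-endian bytes:
  [0]=0x35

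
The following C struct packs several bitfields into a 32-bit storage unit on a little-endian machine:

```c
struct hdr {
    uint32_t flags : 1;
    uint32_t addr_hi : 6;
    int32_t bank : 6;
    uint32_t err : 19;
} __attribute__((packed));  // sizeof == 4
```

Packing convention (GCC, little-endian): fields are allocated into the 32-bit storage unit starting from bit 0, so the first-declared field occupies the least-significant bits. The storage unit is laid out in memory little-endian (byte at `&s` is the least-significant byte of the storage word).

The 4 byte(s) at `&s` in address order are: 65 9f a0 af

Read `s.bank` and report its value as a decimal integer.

-2

[0]=0x65 [1]=0x9f [2]=0xa0 [3]=0xaf (little-endian) → word 0xafa09f65
flags [0+:1] = (word>>0) & 0x1 = 1
addr_hi [1+:6] = (word>>1) & 0x3f = 50
bank [7+:6] = (word>>7) & 0x3f = 62  ←
err [13+:19] = (word>>13) & 0x7ffff = 359684
bank signed 6b, MSB=1: 62 - 64 = -2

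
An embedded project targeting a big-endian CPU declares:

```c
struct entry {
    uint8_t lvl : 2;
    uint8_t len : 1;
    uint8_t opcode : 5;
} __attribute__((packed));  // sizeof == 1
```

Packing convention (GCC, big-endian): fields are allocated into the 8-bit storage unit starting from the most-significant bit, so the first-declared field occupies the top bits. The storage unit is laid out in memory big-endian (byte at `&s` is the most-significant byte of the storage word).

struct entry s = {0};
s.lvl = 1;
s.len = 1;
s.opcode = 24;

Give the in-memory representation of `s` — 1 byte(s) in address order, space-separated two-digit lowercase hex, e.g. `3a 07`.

[6+:2] lvl=1 & 0x3 = 0x1; word=0x40
[5+:1] len=1 & 0x1 = 0x1; word=0x60
[0+:5] opcode=24 & 0x1f = 0x18; word=0x78
word = 0x78 → big-endian bytes:
  [0]=0x78

78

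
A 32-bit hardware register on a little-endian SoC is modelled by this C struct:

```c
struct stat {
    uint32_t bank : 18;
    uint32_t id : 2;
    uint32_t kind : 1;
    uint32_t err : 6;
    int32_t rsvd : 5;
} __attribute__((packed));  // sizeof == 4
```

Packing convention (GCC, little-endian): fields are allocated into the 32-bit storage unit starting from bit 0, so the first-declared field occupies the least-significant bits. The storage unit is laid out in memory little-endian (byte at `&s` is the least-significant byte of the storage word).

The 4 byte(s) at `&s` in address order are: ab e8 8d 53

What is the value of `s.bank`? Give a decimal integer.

125099

[0]=0xab [1]=0xe8 [2]=0x8d [3]=0x53 (little-endian) → word 0x538de8ab
bank [0+:18] = (word>>0) & 0x3ffff = 125099  ←
id [18+:2] = (word>>18) & 0x3 = 3
kind [20+:1] = (word>>20) & 0x1 = 0
err [21+:6] = (word>>21) & 0x3f = 28
rsvd [27+:5] = (word>>27) & 0x1f = 10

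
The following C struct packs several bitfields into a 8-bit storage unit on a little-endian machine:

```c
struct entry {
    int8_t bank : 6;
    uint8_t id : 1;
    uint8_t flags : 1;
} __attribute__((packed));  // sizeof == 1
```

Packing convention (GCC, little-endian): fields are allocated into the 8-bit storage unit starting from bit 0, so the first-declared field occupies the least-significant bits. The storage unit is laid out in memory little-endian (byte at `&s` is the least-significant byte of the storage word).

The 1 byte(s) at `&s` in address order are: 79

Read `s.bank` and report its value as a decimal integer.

[0]=0x79 (little-endian) → word 0x79
bank:6 @ bit 0 → (0x79>>0)&0x3f = 0x39  ←
id:1 @ bit 6 → (0x79>>6)&0x1 = 0x1
flags:1 @ bit 7 → (0x79>>7)&0x1 = 0x0
bank signed 6b, MSB=1: 57 - 64 = -7

-7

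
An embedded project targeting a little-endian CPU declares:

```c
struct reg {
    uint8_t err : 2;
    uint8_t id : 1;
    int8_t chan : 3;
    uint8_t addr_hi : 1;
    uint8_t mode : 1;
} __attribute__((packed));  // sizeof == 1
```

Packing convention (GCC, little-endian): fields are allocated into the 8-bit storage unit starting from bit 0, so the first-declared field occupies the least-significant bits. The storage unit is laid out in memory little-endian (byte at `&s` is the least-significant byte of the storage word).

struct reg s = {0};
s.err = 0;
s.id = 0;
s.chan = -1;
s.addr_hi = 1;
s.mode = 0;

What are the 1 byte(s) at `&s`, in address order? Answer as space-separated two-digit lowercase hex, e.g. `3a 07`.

78

err:2 = 0 → 0x0 << 0 → word 0x00
id:1 = 0 → 0x0 << 2 → word 0x00
chan:3 = -1 → 0x7 << 3 → word 0x38
addr_hi:1 = 1 → 0x1 << 6 → word 0x78
mode:1 = 0 → 0x0 << 7 → word 0x78
word = 0x78 → little-endian bytes:
  [0]=0x78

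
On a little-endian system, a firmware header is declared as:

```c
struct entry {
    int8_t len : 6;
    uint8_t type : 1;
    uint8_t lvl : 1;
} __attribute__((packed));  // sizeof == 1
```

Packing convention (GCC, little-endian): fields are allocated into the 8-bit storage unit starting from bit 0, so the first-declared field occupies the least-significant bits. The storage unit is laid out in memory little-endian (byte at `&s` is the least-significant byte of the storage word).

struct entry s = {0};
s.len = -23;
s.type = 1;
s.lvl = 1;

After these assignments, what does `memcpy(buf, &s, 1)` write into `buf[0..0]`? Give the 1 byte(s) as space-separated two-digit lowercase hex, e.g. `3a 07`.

e9

len (6b) val=-23 bits=0x29 at bit 0: 0x29
type (1b) val=1 bits=0x1 at bit 6: 0x69
lvl (1b) val=1 bits=0x1 at bit 7: 0xe9
word = 0xe9 → little-endian bytes:
  [0]=0xe9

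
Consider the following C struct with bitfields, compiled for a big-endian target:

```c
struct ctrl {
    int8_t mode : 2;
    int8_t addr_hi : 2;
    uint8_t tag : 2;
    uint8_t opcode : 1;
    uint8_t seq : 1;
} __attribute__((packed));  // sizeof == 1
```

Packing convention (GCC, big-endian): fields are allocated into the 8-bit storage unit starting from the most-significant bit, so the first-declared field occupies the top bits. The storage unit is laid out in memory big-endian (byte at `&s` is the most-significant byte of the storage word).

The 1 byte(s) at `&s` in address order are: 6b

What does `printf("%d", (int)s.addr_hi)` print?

-2

[0]=0x6b (big-endian) → word 0x6b
mode:2 @ bit 6 → (0x6b>>6)&0x3 = 0x1
addr_hi:2 @ bit 4 → (0x6b>>4)&0x3 = 0x2  ←
tag:2 @ bit 2 → (0x6b>>2)&0x3 = 0x2
opcode:1 @ bit 1 → (0x6b>>1)&0x1 = 0x1
seq:1 @ bit 0 → (0x6b>>0)&0x1 = 0x1
addr_hi signed 2b, MSB=1: 2 - 4 = -2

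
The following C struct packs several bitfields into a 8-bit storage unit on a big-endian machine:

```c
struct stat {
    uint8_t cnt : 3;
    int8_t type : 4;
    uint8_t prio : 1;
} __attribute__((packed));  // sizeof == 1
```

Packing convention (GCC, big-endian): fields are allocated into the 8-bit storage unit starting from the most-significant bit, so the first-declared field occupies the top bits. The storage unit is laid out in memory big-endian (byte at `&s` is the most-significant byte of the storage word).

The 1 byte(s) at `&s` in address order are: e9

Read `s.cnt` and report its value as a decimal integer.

7

[0]=0xe9 (big-endian) → word 0xe9
cnt [5+:3] = (word>>5) & 0x7 = 7  ←
type [1+:4] = (word>>1) & 0xf = 4
prio [0+:1] = (word>>0) & 0x1 = 1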